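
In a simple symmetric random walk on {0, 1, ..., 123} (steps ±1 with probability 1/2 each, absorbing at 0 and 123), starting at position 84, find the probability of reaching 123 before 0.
P(hit 123 before 0) = 84/123 = 28/41

Let u_k = P(hit 123 before 0 | start at k). Then u_0 = 0, u_123 = 1, and u_k = u_{k-1}/2 + u_{k+1}/2 for 1 ≤ k ≤ 122. This harmonic recurrence is solved by u_k = k/123, giving u_84 = 84/123 = 28/41.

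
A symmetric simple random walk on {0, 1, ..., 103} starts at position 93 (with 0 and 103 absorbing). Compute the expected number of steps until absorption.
E[τ | X_0 = 93] = 930

Let v_k = E[τ | X_0 = k]. Boundary: v_0 = v_103 = 0. Recurrence: v_k = 1 + (v_{k-1} + v_{k+1})/2 for 1 ≤ k ≤ 102. The particular solution to v_k − (v_{k-1} + v_{k+1})/2 = 1 is v_k = −k^2. Adding homogeneous solution A + B k and matching boundaries gives v_k = k (103 − k). Substituting k = 93: v_93 = 93 · 10 = 930.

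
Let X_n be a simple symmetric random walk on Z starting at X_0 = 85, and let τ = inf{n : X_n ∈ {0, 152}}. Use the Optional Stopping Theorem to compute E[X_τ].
E[X_τ] = 85

X_n is a martingale and τ is a bounded-mean stopping time (indeed τ is finite a.s. with bounded expectation since the walk is in a bounded region). By the OST, E[X_τ] = E[X_0] = 85. Equivalently: E[X_τ] = 152 · P(hit 152 first) + 0 · P(hit 0 first) = 152 · (85/152) = 85.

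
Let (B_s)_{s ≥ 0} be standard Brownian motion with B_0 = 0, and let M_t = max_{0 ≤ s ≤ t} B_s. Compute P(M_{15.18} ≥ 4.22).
P(M_{15.18} ≥ 4.22) = 2·P(B_{15.18} ≥ 4.22) = 2(1 − Φ(4.22/√15.18)) ≈ 0.2788

By the reflection principle for Brownian motion, P(M_t ≥ a) = 2 · P(B_t ≥ a) for a ≥ 0. Since B_t ~ N(0, t), P(B_t ≥ 4.22) = 1 − Φ(4.22/√t) = 1 − Φ(4.22/√15.18) = 1 − Φ(1.0831). So
  P(M_{15.18} ≥ 4.22) = 2(1 − Φ(1.0831)) ≈ 0.2788.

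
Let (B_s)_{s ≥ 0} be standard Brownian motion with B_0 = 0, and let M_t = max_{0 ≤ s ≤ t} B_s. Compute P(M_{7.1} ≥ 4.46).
P(M_{7.1} ≥ 4.46) = 2·P(B_{7.1} ≥ 4.46) = 2(1 − Φ(4.46/√7.1)) ≈ 0.0942

By the reflection principle for Brownian motion, P(M_t ≥ a) = 2 · P(B_t ≥ a) for a ≥ 0. Since B_t ~ N(0, t), P(B_t ≥ 4.46) = 1 − Φ(4.46/√t) = 1 − Φ(4.46/√7.1) = 1 − Φ(1.6738). So
  P(M_{7.1} ≥ 4.46) = 2(1 − Φ(1.6738)) ≈ 0.0942.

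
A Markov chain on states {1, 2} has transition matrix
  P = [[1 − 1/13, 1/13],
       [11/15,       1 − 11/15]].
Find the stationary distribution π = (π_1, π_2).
π_1 = 143/158, π_2 = 15/158

Solve πP = π with π_1 + π_2 = 1. From πP = π: π_1 · (1 − 1/13) + π_2 · 11/15 = π_1 ⇒ π_2 · 11/15 = π_1 · 1/13 ⇒ π_2/π_1 = (1/13)/(11/15) = 15/143. Together with π_1 + π_2 = 1:
  π_1 = (11/15)/(1/13 + 11/15) = (11/15)/(158/195) = 143/158,
  π_2 = (1/13)/(1/13 + 11/15) = (1/13)/(158/195) = 15/158.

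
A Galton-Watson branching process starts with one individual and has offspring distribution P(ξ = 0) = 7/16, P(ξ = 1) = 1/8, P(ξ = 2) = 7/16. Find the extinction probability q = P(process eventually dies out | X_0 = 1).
q = 1

Mean offspring μ = 0·7/16 + 1·1/8 + 2·7/16 = 1 ≤ 1. For μ ≤ 1 with offspring not concentrated at 1, the Galton-Watson process goes extinct almost surely, so q = 1.
(Algebraic check: The pgf is f(s) = 7/16 + 1/8·s + 7/16·s². The extinction probability q is the smallest fixed point of f in [0, 1]. Setting s = f(s):
  7/16·s² + (1/8 − 1)·s + 7/16 = 0
  7/16·s² − (7/16 + 7/16)·s + 7/16 = 0
which factors as (s − 1)·(7/16·s − 7/16) = 0, giving roots s = 1 and s = (7/16)/(7/16) = 1. Since 1 ≥ 1, the smallest root in [0, 1] is s = 1.)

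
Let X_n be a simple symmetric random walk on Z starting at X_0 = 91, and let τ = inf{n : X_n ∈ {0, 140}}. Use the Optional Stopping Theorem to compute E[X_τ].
E[X_τ] = 91

X_n is a martingale and τ is a bounded-mean stopping time (indeed τ is finite a.s. with bounded expectation since the walk is in a bounded region). By the OST, E[X_τ] = E[X_0] = 91. Equivalently: E[X_τ] = 140 · P(hit 140 first) + 0 · P(hit 0 first) = 140 · (91/140) = 91.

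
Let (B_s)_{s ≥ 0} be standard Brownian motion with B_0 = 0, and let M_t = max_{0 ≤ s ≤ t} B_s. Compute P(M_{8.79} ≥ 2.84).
P(M_{8.79} ≥ 2.84) = 2·P(B_{8.79} ≥ 2.84) = 2(1 − Φ(2.84/√8.79)) ≈ 0.3381

By the reflection principle for Brownian motion, P(M_t ≥ a) = 2 · P(B_t ≥ a) for a ≥ 0. Since B_t ~ N(0, t), P(B_t ≥ 2.84) = 1 − Φ(2.84/√t) = 1 − Φ(2.84/√8.79) = 1 − Φ(0.9579). So
  P(M_{8.79} ≥ 2.84) = 2(1 − Φ(0.9579)) ≈ 0.3381.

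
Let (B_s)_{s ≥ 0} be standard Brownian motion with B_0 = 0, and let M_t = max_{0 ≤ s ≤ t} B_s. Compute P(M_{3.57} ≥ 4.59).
P(M_{3.57} ≥ 4.59) = 2·P(B_{3.57} ≥ 4.59) = 2(1 − Φ(4.59/√3.57)) ≈ 0.0151

By the reflection principle for Brownian motion, P(M_t ≥ a) = 2 · P(B_t ≥ a) for a ≥ 0. Since B_t ~ N(0, t), P(B_t ≥ 4.59) = 1 − Φ(4.59/√t) = 1 − Φ(4.59/√3.57) = 1 − Φ(2.4293). So
  P(M_{3.57} ≥ 4.59) = 2(1 − Φ(2.4293)) ≈ 0.0151.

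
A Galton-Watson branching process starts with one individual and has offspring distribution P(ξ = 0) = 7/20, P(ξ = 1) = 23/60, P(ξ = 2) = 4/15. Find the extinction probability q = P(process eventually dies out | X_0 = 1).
q = 1

Mean offspring μ = 0·7/20 + 1·23/60 + 2·4/15 = 11/12 ≤ 1. For μ ≤ 1 with offspring not concentrated at 1, the Galton-Watson process goes extinct almost surely, so q = 1.
(Algebraic check: The pgf is f(s) = 7/20 + 23/60·s + 4/15·s². The extinction probability q is the smallest fixed point of f in [0, 1]. Setting s = f(s):
  4/15·s² + (23/60 − 1)·s + 7/20 = 0
  4/15·s² − (7/20 + 4/15)·s + 7/20 = 0
which factors as (s − 1)·(4/15·s − 7/20) = 0, giving roots s = 1 and s = (7/20)/(4/15) = 21/16. Since 21/16 ≥ 1, the smallest root in [0, 1] is s = 1.)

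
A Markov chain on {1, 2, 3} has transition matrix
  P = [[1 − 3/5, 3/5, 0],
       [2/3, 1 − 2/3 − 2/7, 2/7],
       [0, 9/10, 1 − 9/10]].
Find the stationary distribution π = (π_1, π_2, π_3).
π = (70/153, 7/17, 20/153)

This is a birth-death chain on three states, which satisfies detailed balance: π_1 · P_{12} = π_2 · P_{21} and π_2 · P_{23} = π_3 · P_{32}.
From π_1 · 3/5 = π_2 · 2/3: π_2/π_1 = (3/5)/(2/3) = 9/10.
From π_2 · 2/7 = π_3 · 9/10: π_3/π_2 = (2/7)/(9/10) = 20/63.
Take π_1 proportional to 1; then unnormalized π = (1, 9/10, 2/7). Normalize by dividing by the sum 153/70:
  π = (70/153, 7/17, 20/153).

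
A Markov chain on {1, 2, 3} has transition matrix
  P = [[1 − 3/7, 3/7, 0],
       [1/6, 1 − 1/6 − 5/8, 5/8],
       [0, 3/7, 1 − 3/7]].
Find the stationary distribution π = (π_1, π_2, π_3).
π = (28/205, 72/205, 21/41)

This is a birth-death chain on three states, which satisfies detailed balance: π_1 · P_{12} = π_2 · P_{21} and π_2 · P_{23} = π_3 · P_{32}.
From π_1 · 3/7 = π_2 · 1/6: π_2/π_1 = (3/7)/(1/6) = 18/7.
From π_2 · 5/8 = π_3 · 3/7: π_3/π_2 = (5/8)/(3/7) = 35/24.
Take π_1 proportional to 1; then unnormalized π = (1, 18/7, 15/4). Normalize by dividing by the sum 205/28:
  π = (28/205, 72/205, 21/41).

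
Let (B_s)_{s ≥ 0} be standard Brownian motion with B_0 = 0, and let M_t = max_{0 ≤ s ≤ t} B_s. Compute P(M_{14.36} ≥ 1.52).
P(M_{14.36} ≥ 1.52) = 2·P(B_{14.36} ≥ 1.52) = 2(1 − Φ(1.52/√14.36)) ≈ 0.6883

By the reflection principle for Brownian motion, P(M_t ≥ a) = 2 · P(B_t ≥ a) for a ≥ 0. Since B_t ~ N(0, t), P(B_t ≥ 1.52) = 1 − Φ(1.52/√t) = 1 − Φ(1.52/√14.36) = 1 − Φ(0.4011). So
  P(M_{14.36} ≥ 1.52) = 2(1 − Φ(0.4011)) ≈ 0.6883.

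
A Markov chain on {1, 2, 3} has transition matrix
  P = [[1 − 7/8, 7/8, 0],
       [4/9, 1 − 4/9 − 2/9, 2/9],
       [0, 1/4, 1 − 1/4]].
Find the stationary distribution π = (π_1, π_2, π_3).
π = (32/151, 63/151, 56/151)

This is a birth-death chain on three states, which satisfies detailed balance: π_1 · P_{12} = π_2 · P_{21} and π_2 · P_{23} = π_3 · P_{32}.
From π_1 · 7/8 = π_2 · 4/9: π_2/π_1 = (7/8)/(4/9) = 63/32.
From π_2 · 2/9 = π_3 · 1/4: π_3/π_2 = (2/9)/(1/4) = 8/9.
Take π_1 proportional to 1; then unnormalized π = (1, 63/32, 7/4). Normalize by dividing by the sum 151/32:
  π = (32/151, 63/151, 56/151).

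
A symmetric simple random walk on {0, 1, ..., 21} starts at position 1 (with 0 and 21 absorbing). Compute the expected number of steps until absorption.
E[τ | X_0 = 1] = 20

Let v_k = E[τ | X_0 = k]. Boundary: v_0 = v_21 = 0. Recurrence: v_k = 1 + (v_{k-1} + v_{k+1})/2 for 1 ≤ k ≤ 20. The particular solution to v_k − (v_{k-1} + v_{k+1})/2 = 1 is v_k = −k^2. Adding homogeneous solution A + B k and matching boundaries gives v_k = k (21 − k). Substituting k = 1: v_1 = 1 · 20 = 20.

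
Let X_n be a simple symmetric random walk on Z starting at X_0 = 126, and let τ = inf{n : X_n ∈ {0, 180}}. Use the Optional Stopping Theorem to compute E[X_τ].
E[X_τ] = 126

X_n is a martingale and τ is a bounded-mean stopping time (indeed τ is finite a.s. with bounded expectation since the walk is in a bounded region). By the OST, E[X_τ] = E[X_0] = 126. Equivalently: E[X_τ] = 180 · P(hit 180 first) + 0 · P(hit 0 first) = 180 · (126/180) = 126.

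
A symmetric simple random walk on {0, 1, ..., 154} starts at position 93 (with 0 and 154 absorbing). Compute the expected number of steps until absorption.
E[τ | X_0 = 93] = 5673

Let v_k = E[τ | X_0 = k]. Boundary: v_0 = v_154 = 0. Recurrence: v_k = 1 + (v_{k-1} + v_{k+1})/2 for 1 ≤ k ≤ 153. The particular solution to v_k − (v_{k-1} + v_{k+1})/2 = 1 is v_k = −k^2. Adding homogeneous solution A + B k and matching boundaries gives v_k = k (154 − k). Substituting k = 93: v_93 = 93 · 61 = 5673.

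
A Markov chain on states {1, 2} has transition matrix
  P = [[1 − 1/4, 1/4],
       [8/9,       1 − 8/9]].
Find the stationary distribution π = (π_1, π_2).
π_1 = 32/41, π_2 = 9/41

Solve πP = π with π_1 + π_2 = 1. From πP = π: π_1 · (1 − 1/4) + π_2 · 8/9 = π_1 ⇒ π_2 · 8/9 = π_1 · 1/4 ⇒ π_2/π_1 = (1/4)/(8/9) = 9/32. Together with π_1 + π_2 = 1:
  π_1 = (8/9)/(1/4 + 8/9) = (8/9)/(41/36) = 32/41,
  π_2 = (1/4)/(1/4 + 8/9) = (1/4)/(41/36) = 9/41.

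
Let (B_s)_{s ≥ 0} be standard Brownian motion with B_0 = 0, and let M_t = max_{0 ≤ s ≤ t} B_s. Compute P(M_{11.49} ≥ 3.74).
P(M_{11.49} ≥ 3.74) = 2·P(B_{11.49} ≥ 3.74) = 2(1 − Φ(3.74/√11.49)) ≈ 0.2699

By the reflection principle for Brownian motion, P(M_t ≥ a) = 2 · P(B_t ≥ a) for a ≥ 0. Since B_t ~ N(0, t), P(B_t ≥ 3.74) = 1 − Φ(3.74/√t) = 1 − Φ(3.74/√11.49) = 1 − Φ(1.1033). So
  P(M_{11.49} ≥ 3.74) = 2(1 − Φ(1.1033)) ≈ 0.2699.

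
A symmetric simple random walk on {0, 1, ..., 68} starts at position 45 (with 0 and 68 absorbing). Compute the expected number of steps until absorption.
E[τ | X_0 = 45] = 1035

Let v_k = E[τ | X_0 = k]. Boundary: v_0 = v_68 = 0. Recurrence: v_k = 1 + (v_{k-1} + v_{k+1})/2 for 1 ≤ k ≤ 67. The particular solution to v_k − (v_{k-1} + v_{k+1})/2 = 1 is v_k = −k^2. Adding homogeneous solution A + B k and matching boundaries gives v_k = k (68 − k). Substituting k = 45: v_45 = 45 · 23 = 1035.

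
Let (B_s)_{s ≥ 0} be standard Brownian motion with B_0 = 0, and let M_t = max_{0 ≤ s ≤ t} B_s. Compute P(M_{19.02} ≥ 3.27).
P(M_{19.02} ≥ 3.27) = 2·P(B_{19.02} ≥ 3.27) = 2(1 − Φ(3.27/√19.02)) ≈ 0.4534

By the reflection principle for Brownian motion, P(M_t ≥ a) = 2 · P(B_t ≥ a) for a ≥ 0. Since B_t ~ N(0, t), P(B_t ≥ 3.27) = 1 − Φ(3.27/√t) = 1 − Φ(3.27/√19.02) = 1 − Φ(0.7498). So
  P(M_{19.02} ≥ 3.27) = 2(1 − Φ(0.7498)) ≈ 0.4534.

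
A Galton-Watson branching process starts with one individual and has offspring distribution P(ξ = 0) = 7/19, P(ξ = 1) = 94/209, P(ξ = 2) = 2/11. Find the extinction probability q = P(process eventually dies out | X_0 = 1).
q = 1

Mean offspring μ = 0·7/19 + 1·94/209 + 2·2/11 = 170/209 ≤ 1. For μ ≤ 1 with offspring not concentrated at 1, the Galton-Watson process goes extinct almost surely, so q = 1.
(Algebraic check: The pgf is f(s) = 7/19 + 94/209·s + 2/11·s². The extinction probability q is the smallest fixed point of f in [0, 1]. Setting s = f(s):
  2/11·s² + (94/209 − 1)·s + 7/19 = 0
  2/11·s² − (7/19 + 2/11)·s + 7/19 = 0
which factors as (s − 1)·(2/11·s − 7/19) = 0, giving roots s = 1 and s = (7/19)/(2/11) = 77/38. Since 77/38 ≥ 1, the smallest root in [0, 1] is s = 1.)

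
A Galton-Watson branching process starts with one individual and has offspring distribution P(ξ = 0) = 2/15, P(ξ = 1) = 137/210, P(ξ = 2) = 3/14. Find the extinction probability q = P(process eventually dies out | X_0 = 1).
q = 28/45

The pgf is f(s) = 2/15 + 137/210·s + 3/14·s². The extinction probability q is the smallest fixed point of f in [0, 1]. Setting s = f(s):
  3/14·s² + (137/210 − 1)·s + 2/15 = 0
  3/14·s² − (2/15 + 3/14)·s + 2/15 = 0
which factors as (s − 1)·(3/14·s − 2/15) = 0, giving roots s = 1 and s = (2/15)/(3/14) = 28/45.
Mean offspring μ = 137/210 + 2·3/14 = 227/210 > 1 (supercritical), so q < 1. The extinction probability is the smaller root: q = (2/15)/(3/14) = 28/45.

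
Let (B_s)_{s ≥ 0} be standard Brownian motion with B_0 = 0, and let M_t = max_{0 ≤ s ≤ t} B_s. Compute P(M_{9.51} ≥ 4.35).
P(M_{9.51} ≥ 4.35) = 2·P(B_{9.51} ≥ 4.35) = 2(1 − Φ(4.35/√9.51)) ≈ 0.1584

By the reflection principle for Brownian motion, P(M_t ≥ a) = 2 · P(B_t ≥ a) for a ≥ 0. Since B_t ~ N(0, t), P(B_t ≥ 4.35) = 1 − Φ(4.35/√t) = 1 − Φ(4.35/√9.51) = 1 − Φ(1.4106). So
  P(M_{9.51} ≥ 4.35) = 2(1 − Φ(1.4106)) ≈ 0.1584.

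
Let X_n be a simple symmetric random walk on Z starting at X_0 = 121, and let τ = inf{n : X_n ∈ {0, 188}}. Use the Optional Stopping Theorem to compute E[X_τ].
E[X_τ] = 121

X_n is a martingale and τ is a bounded-mean stopping time (indeed τ is finite a.s. with bounded expectation since the walk is in a bounded region). By the OST, E[X_τ] = E[X_0] = 121. Equivalently: E[X_τ] = 188 · P(hit 188 first) + 0 · P(hit 0 first) = 188 · (121/188) = 121.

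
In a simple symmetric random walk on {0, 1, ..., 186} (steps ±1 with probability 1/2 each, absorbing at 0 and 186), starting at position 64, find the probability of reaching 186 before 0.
P(hit 186 before 0) = 64/186 = 32/93

Let u_k = P(hit 186 before 0 | start at k). Then u_0 = 0, u_186 = 1, and u_k = u_{k-1}/2 + u_{k+1}/2 for 1 ≤ k ≤ 185. This harmonic recurrence is solved by u_k = k/186, giving u_64 = 64/186 = 32/93.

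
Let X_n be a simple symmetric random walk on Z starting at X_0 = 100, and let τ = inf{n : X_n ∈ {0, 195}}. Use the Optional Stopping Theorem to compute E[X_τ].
E[X_τ] = 100

X_n is a martingale and τ is a bounded-mean stopping time (indeed τ is finite a.s. with bounded expectation since the walk is in a bounded region). By the OST, E[X_τ] = E[X_0] = 100. Equivalently: E[X_τ] = 195 · P(hit 195 first) + 0 · P(hit 0 first) = 195 · (100/195) = 100.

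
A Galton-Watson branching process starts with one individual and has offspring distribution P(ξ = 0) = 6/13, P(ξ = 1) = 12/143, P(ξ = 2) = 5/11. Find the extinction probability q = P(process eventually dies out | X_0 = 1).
q = 1

Mean offspring μ = 0·6/13 + 1·12/143 + 2·5/11 = 142/143 ≤ 1. For μ ≤ 1 with offspring not concentrated at 1, the Galton-Watson process goes extinct almost surely, so q = 1.
(Algebraic check: The pgf is f(s) = 6/13 + 12/143·s + 5/11·s². The extinction probability q is the smallest fixed point of f in [0, 1]. Setting s = f(s):
  5/11·s² + (12/143 − 1)·s + 6/13 = 0
  5/11·s² − (6/13 + 5/11)·s + 6/13 = 0
which factors as (s − 1)·(5/11·s − 6/13) = 0, giving roots s = 1 and s = (6/13)/(5/11) = 66/65. Since 66/65 ≥ 1, the smallest root in [0, 1] is s = 1.)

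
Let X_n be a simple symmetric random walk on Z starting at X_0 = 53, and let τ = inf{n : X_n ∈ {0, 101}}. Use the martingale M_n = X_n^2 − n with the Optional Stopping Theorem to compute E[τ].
E[τ] = 2544

M_n = X_n^2 − n is a martingale (since E[X_{n+1}^2 | F_n] = X_n^2 + 1). By OST (τ has finite mean in a bounded region), E[M_τ] = E[M_0] = X_0^2 − 0 = 53^2 = 2809. Also E[M_τ] = E[X_τ^2] − E[τ]. The walk exits at 0 or 101, with P(hit 101 first) = 53/101, so E[X_τ^2] = 101^2 · 53/101 + 0 = 5353. Thus E[τ] = E[X_τ^2] − E[M_τ] = 5353 − 2809 = 2544 = 53(101 − 53) = 2544.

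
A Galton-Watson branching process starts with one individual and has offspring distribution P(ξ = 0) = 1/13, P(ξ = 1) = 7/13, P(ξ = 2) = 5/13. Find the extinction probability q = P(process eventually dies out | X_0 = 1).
q = 1/5

The pgf is f(s) = 1/13 + 7/13·s + 5/13·s². The extinction probability q is the smallest fixed point of f in [0, 1]. Setting s = f(s):
  5/13·s² + (7/13 − 1)·s + 1/13 = 0
  5/13·s² − (1/13 + 5/13)·s + 1/13 = 0
which factors as (s − 1)·(5/13·s − 1/13) = 0, giving roots s = 1 and s = (1/13)/(5/13) = 1/5.
Mean offspring μ = 7/13 + 2·5/13 = 17/13 > 1 (supercritical), so q < 1. The extinction probability is the smaller root: q = (1/13)/(5/13) = 1/5.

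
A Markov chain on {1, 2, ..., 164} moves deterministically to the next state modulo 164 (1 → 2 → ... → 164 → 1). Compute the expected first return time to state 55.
E[T_55 | X_0 = 55] = 164

The chain cycles deterministically, so starting at state 55 it returns in exactly 164 steps. Equivalently, the stationary distribution is uniform π_j = 1/164 for every state j, so by Kac's formula E[T_55] = 1/π_55 = 164.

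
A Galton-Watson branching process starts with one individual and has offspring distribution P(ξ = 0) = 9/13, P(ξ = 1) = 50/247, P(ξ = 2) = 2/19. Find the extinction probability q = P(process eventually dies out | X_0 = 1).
q = 1

Mean offspring μ = 0·9/13 + 1·50/247 + 2·2/19 = 102/247 ≤ 1. For μ ≤ 1 with offspring not concentrated at 1, the Galton-Watson process goes extinct almost surely, so q = 1.
(Algebraic check: The pgf is f(s) = 9/13 + 50/247·s + 2/19·s². The extinction probability q is the smallest fixed point of f in [0, 1]. Setting s = f(s):
  2/19·s² + (50/247 − 1)·s + 9/13 = 0
  2/19·s² − (9/13 + 2/19)·s + 9/13 = 0
which factors as (s − 1)·(2/19·s − 9/13) = 0, giving roots s = 1 and s = (9/13)/(2/19) = 171/26. Since 171/26 ≥ 1, the smallest root in [0, 1] is s = 1.)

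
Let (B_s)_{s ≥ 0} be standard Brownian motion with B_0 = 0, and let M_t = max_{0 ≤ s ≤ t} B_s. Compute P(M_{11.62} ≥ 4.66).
P(M_{11.62} ≥ 4.66) = 2·P(B_{11.62} ≥ 4.66) = 2(1 − Φ(4.66/√11.62)) ≈ 0.1716

By the reflection principle for Brownian motion, P(M_t ≥ a) = 2 · P(B_t ≥ a) for a ≥ 0. Since B_t ~ N(0, t), P(B_t ≥ 4.66) = 1 − Φ(4.66/√t) = 1 − Φ(4.66/√11.62) = 1 − Φ(1.3670). So
  P(M_{11.62} ≥ 4.66) = 2(1 − Φ(1.3670)) ≈ 0.1716.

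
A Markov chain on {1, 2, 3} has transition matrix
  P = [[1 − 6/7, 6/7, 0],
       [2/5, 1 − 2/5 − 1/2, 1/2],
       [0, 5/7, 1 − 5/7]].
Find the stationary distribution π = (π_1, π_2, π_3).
π = (14/65, 6/13, 21/65)

This is a birth-death chain on three states, which satisfies detailed balance: π_1 · P_{12} = π_2 · P_{21} and π_2 · P_{23} = π_3 · P_{32}.
From π_1 · 6/7 = π_2 · 2/5: π_2/π_1 = (6/7)/(2/5) = 15/7.
From π_2 · 1/2 = π_3 · 5/7: π_3/π_2 = (1/2)/(5/7) = 7/10.
Take π_1 proportional to 1; then unnormalized π = (1, 15/7, 3/2). Normalize by dividing by the sum 65/14:
  π = (14/65, 6/13, 21/65).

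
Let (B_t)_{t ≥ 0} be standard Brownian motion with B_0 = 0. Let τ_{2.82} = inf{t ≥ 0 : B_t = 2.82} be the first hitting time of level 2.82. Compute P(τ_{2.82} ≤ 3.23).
P(τ_{2.82} ≤ 3.23) = 2(1 − Φ(2.82/√3.23)) = 2(1 − Φ(1.5691)) ≈ 0.1166

By the reflection principle for standard BM, P(τ_b ≤ t) = 2 · P(B_t ≥ b). Since B_t ~ N(0, t), P(B_t ≥ 2.82) = 1 − Φ(2.82/√t) = 1 − Φ(2.82/√3.23) = 1 − Φ(1.5691) ≈ 0.05831. Doubling: P(τ_{2.82} ≤ 3.23) ≈ 2 · 0.05831 = 0.11662 ≈ 0.1166.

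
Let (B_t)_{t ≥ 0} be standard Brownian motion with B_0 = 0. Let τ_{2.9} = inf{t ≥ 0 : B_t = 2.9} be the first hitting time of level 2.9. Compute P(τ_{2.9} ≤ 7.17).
P(τ_{2.9} ≤ 7.17) = 2(1 − Φ(2.9/√7.17)) = 2(1 − Φ(1.0830)) ≈ 0.2788

By the reflection principle for standard BM, P(τ_b ≤ t) = 2 · P(B_t ≥ b). Since B_t ~ N(0, t), P(B_t ≥ 2.9) = 1 − Φ(2.9/√t) = 1 − Φ(2.9/√7.17) = 1 − Φ(1.0830) ≈ 0.13940. Doubling: P(τ_{2.9} ≤ 7.17) ≈ 2 · 0.13940 = 0.27880 ≈ 0.2788.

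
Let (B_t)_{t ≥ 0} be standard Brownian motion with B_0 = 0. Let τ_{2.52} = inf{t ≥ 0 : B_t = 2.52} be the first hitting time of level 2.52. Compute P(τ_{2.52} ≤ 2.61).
P(τ_{2.52} ≤ 2.61) = 2(1 − Φ(2.52/√2.61)) = 2(1 − Φ(1.5598)) ≈ 0.1188

By the reflection principle for standard BM, P(τ_b ≤ t) = 2 · P(B_t ≥ b). Since B_t ~ N(0, t), P(B_t ≥ 2.52) = 1 − Φ(2.52/√t) = 1 − Φ(2.52/√2.61) = 1 − Φ(1.5598) ≈ 0.05940. Doubling: P(τ_{2.52} ≤ 2.61) ≈ 2 · 0.05940 = 0.11880 ≈ 0.1188.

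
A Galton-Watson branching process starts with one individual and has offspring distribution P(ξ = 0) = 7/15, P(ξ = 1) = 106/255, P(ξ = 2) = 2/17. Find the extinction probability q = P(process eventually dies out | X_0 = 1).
q = 1

Mean offspring μ = 0·7/15 + 1·106/255 + 2·2/17 = 166/255 ≤ 1. For μ ≤ 1 with offspring not concentrated at 1, the Galton-Watson process goes extinct almost surely, so q = 1.
(Algebraic check: The pgf is f(s) = 7/15 + 106/255·s + 2/17·s². The extinction probability q is the smallest fixed point of f in [0, 1]. Setting s = f(s):
  2/17·s² + (106/255 − 1)·s + 7/15 = 0
  2/17·s² − (7/15 + 2/17)·s + 7/15 = 0
which factors as (s − 1)·(2/17·s − 7/15) = 0, giving roots s = 1 and s = (7/15)/(2/17) = 119/30. Since 119/30 ≥ 1, the smallest root in [0, 1] is s = 1.)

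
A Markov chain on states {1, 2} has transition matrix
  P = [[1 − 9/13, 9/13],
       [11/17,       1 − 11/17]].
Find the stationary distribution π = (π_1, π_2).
π_1 = 143/296, π_2 = 153/296

Solve πP = π with π_1 + π_2 = 1. From πP = π: π_1 · (1 − 9/13) + π_2 · 11/17 = π_1 ⇒ π_2 · 11/17 = π_1 · 9/13 ⇒ π_2/π_1 = (9/13)/(11/17) = 153/143. Together with π_1 + π_2 = 1:
  π_1 = (11/17)/(9/13 + 11/17) = (11/17)/(296/221) = 143/296,
  π_2 = (9/13)/(9/13 + 11/17) = (9/13)/(296/221) = 153/296.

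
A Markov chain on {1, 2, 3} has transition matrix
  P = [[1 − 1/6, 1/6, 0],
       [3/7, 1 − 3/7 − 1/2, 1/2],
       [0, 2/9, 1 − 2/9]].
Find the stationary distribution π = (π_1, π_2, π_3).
π = (72/163, 28/163, 63/163)

This is a birth-death chain on three states, which satisfies detailed balance: π_1 · P_{12} = π_2 · P_{21} and π_2 · P_{23} = π_3 · P_{32}.
From π_1 · 1/6 = π_2 · 3/7: π_2/π_1 = (1/6)/(3/7) = 7/18.
From π_2 · 1/2 = π_3 · 2/9: π_3/π_2 = (1/2)/(2/9) = 9/4.
Take π_1 proportional to 1; then unnormalized π = (1, 7/18, 7/8). Normalize by dividing by the sum 163/72:
  π = (72/163, 28/163, 63/163).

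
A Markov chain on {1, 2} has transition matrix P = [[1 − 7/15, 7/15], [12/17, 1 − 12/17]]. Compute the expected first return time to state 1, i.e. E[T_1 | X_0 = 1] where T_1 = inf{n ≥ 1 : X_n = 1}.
E[T_1 | X_0 = 1] = 1/π_1 = 299/180

For an irreducible recurrent Markov chain with stationary distribution π, E[T_i | X_0 = i] = 1/π_i (Kac's formula). Here π_1 = (12/17)/(7/15 + 12/17) = (12/17)/(299/255) = 180/299, so E[T_1 | X_0 = 1] = 1/π_1 = (7/15 + 12/17)/(12/17) = (299/255)/(12/17) = 299/180.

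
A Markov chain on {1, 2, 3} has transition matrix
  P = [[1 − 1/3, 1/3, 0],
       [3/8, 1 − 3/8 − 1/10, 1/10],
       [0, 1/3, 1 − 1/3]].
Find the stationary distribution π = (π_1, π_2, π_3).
π = (45/97, 40/97, 12/97)

This is a birth-death chain on three states, which satisfies detailed balance: π_1 · P_{12} = π_2 · P_{21} and π_2 · P_{23} = π_3 · P_{32}.
From π_1 · 1/3 = π_2 · 3/8: π_2/π_1 = (1/3)/(3/8) = 8/9.
From π_2 · 1/10 = π_3 · 1/3: π_3/π_2 = (1/10)/(1/3) = 3/10.
Take π_1 proportional to 1; then unnormalized π = (1, 8/9, 4/15). Normalize by dividing by the sum 97/45:
  π = (45/97, 40/97, 12/97).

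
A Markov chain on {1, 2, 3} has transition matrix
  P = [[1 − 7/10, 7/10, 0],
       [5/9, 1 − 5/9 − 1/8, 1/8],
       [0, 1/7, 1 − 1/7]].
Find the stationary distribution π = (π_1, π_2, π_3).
π = (80/269, 504/1345, 441/1345)

This is a birth-death chain on three states, which satisfies detailed balance: π_1 · P_{12} = π_2 · P_{21} and π_2 · P_{23} = π_3 · P_{32}.
From π_1 · 7/10 = π_2 · 5/9: π_2/π_1 = (7/10)/(5/9) = 63/50.
From π_2 · 1/8 = π_3 · 1/7: π_3/π_2 = (1/8)/(1/7) = 7/8.
Take π_1 proportional to 1; then unnormalized π = (1, 63/50, 441/400). Normalize by dividing by the sum 269/80:
  π = (80/269, 504/1345, 441/1345).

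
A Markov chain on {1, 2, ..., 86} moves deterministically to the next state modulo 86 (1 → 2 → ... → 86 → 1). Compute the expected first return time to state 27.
E[T_27 | X_0 = 27] = 86

The chain cycles deterministically, so starting at state 27 it returns in exactly 86 steps. Equivalently, the stationary distribution is uniform π_j = 1/86 for every state j, so by Kac's formula E[T_27] = 1/π_27 = 86.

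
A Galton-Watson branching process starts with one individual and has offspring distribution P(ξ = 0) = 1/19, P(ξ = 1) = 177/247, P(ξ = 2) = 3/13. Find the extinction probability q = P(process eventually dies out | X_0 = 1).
q = 13/57

The pgf is f(s) = 1/19 + 177/247·s + 3/13·s². The extinction probability q is the smallest fixed point of f in [0, 1]. Setting s = f(s):
  3/13·s² + (177/247 − 1)·s + 1/19 = 0
  3/13·s² − (1/19 + 3/13)·s + 1/19 = 0
which factors as (s − 1)·(3/13·s − 1/19) = 0, giving roots s = 1 and s = (1/19)/(3/13) = 13/57.
Mean offspring μ = 177/247 + 2·3/13 = 291/247 > 1 (supercritical), so q < 1. The extinction probability is the smaller root: q = (1/19)/(3/13) = 13/57.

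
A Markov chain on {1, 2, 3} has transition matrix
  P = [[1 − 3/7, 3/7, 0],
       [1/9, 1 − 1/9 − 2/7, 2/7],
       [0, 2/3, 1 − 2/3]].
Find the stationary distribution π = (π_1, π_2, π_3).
π = (49/319, 189/319, 81/319)

This is a birth-death chain on three states, which satisfies detailed balance: π_1 · P_{12} = π_2 · P_{21} and π_2 · P_{23} = π_3 · P_{32}.
From π_1 · 3/7 = π_2 · 1/9: π_2/π_1 = (3/7)/(1/9) = 27/7.
From π_2 · 2/7 = π_3 · 2/3: π_3/π_2 = (2/7)/(2/3) = 3/7.
Take π_1 proportional to 1; then unnormalized π = (1, 27/7, 81/49). Normalize by dividing by the sum 319/49:
  π = (49/319, 189/319, 81/319).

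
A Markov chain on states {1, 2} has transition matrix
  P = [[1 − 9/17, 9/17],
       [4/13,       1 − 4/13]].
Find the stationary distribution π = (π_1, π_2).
π_1 = 68/185, π_2 = 117/185

Solve πP = π with π_1 + π_2 = 1. From πP = π: π_1 · (1 − 9/17) + π_2 · 4/13 = π_1 ⇒ π_2 · 4/13 = π_1 · 9/17 ⇒ π_2/π_1 = (9/17)/(4/13) = 117/68. Together with π_1 + π_2 = 1:
  π_1 = (4/13)/(9/17 + 4/13) = (4/13)/(185/221) = 68/185,
  π_2 = (9/17)/(9/17 + 4/13) = (9/17)/(185/221) = 117/185.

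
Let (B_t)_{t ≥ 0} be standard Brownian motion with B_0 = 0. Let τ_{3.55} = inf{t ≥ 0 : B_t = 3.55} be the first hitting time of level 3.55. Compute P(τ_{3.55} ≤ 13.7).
P(τ_{3.55} ≤ 13.7) = 2(1 − Φ(3.55/√13.7)) = 2(1 − Φ(0.9591)) ≈ 0.3375

By the reflection principle for standard BM, P(τ_b ≤ t) = 2 · P(B_t ≥ b). Since B_t ~ N(0, t), P(B_t ≥ 3.55) = 1 − Φ(3.55/√t) = 1 − Φ(3.55/√13.7) = 1 − Φ(0.9591) ≈ 0.16875. Doubling: P(τ_{3.55} ≤ 13.7) ≈ 2 · 0.16875 = 0.33750 ≈ 0.3375.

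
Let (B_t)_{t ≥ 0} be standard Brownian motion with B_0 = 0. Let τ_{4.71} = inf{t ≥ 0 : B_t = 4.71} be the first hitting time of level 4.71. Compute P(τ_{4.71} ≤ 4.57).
P(τ_{4.71} ≤ 4.57) = 2(1 − Φ(4.71/√4.57)) = 2(1 − Φ(2.2032)) ≈ 0.0276

By the reflection principle for standard BM, P(τ_b ≤ t) = 2 · P(B_t ≥ b). Since B_t ~ N(0, t), P(B_t ≥ 4.71) = 1 − Φ(4.71/√t) = 1 − Φ(4.71/√4.57) = 1 − Φ(2.2032) ≈ 0.01379. Doubling: P(τ_{4.71} ≤ 4.57) ≈ 2 · 0.01379 = 0.02758 ≈ 0.0276.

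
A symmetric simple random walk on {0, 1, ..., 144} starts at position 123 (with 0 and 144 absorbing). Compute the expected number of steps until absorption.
E[τ | X_0 = 123] = 2583

Let v_k = E[τ | X_0 = k]. Boundary: v_0 = v_144 = 0. Recurrence: v_k = 1 + (v_{k-1} + v_{k+1})/2 for 1 ≤ k ≤ 143. The particular solution to v_k − (v_{k-1} + v_{k+1})/2 = 1 is v_k = −k^2. Adding homogeneous solution A + B k and matching boundaries gives v_k = k (144 − k). Substituting k = 123: v_123 = 123 · 21 = 2583.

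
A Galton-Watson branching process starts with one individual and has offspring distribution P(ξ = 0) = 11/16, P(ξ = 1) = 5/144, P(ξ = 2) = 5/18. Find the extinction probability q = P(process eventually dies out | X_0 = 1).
q = 1

Mean offspring μ = 0·11/16 + 1·5/144 + 2·5/18 = 85/144 ≤ 1. For μ ≤ 1 with offspring not concentrated at 1, the Galton-Watson process goes extinct almost surely, so q = 1.
(Algebraic check: The pgf is f(s) = 11/16 + 5/144·s + 5/18·s². The extinction probability q is the smallest fixed point of f in [0, 1]. Setting s = f(s):
  5/18·s² + (5/144 − 1)·s + 11/16 = 0
  5/18·s² − (11/16 + 5/18)·s + 11/16 = 0
which factors as (s − 1)·(5/18·s − 11/16) = 0, giving roots s = 1 and s = (11/16)/(5/18) = 99/40. Since 99/40 ≥ 1, the smallest root in [0, 1] is s = 1.)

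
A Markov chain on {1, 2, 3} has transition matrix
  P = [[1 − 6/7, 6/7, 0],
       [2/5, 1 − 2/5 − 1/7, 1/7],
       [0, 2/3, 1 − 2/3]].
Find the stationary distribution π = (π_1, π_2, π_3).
π = (98/353, 210/353, 45/353)

This is a birth-death chain on three states, which satisfies detailed balance: π_1 · P_{12} = π_2 · P_{21} and π_2 · P_{23} = π_3 · P_{32}.
From π_1 · 6/7 = π_2 · 2/5: π_2/π_1 = (6/7)/(2/5) = 15/7.
From π_2 · 1/7 = π_3 · 2/3: π_3/π_2 = (1/7)/(2/3) = 3/14.
Take π_1 proportional to 1; then unnormalized π = (1, 15/7, 45/98). Normalize by dividing by the sum 353/98:
  π = (98/353, 210/353, 45/353).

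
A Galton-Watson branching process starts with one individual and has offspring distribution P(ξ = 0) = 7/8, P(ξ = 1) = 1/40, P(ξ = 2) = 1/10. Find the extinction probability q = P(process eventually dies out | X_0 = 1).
q = 1

Mean offspring μ = 0·7/8 + 1·1/40 + 2·1/10 = 9/40 ≤ 1. For μ ≤ 1 with offspring not concentrated at 1, the Galton-Watson process goes extinct almost surely, so q = 1.
(Algebraic check: The pgf is f(s) = 7/8 + 1/40·s + 1/10·s². The extinction probability q is the smallest fixed point of f in [0, 1]. Setting s = f(s):
  1/10·s² + (1/40 − 1)·s + 7/8 = 0
  1/10·s² − (7/8 + 1/10)·s + 7/8 = 0
which factors as (s − 1)·(1/10·s − 7/8) = 0, giving roots s = 1 and s = (7/8)/(1/10) = 35/4. Since 35/4 ≥ 1, the smallest root in [0, 1] is s = 1.)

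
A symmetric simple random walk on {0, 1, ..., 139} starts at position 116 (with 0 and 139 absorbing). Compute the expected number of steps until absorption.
E[τ | X_0 = 116] = 2668

Let v_k = E[τ | X_0 = k]. Boundary: v_0 = v_139 = 0. Recurrence: v_k = 1 + (v_{k-1} + v_{k+1})/2 for 1 ≤ k ≤ 138. The particular solution to v_k − (v_{k-1} + v_{k+1})/2 = 1 is v_k = −k^2. Adding homogeneous solution A + B k and matching boundaries gives v_k = k (139 − k). Substituting k = 116: v_116 = 116 · 23 = 2668.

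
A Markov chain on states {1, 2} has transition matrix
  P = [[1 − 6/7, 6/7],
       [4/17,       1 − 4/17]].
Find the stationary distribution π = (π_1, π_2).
π_1 = 14/65, π_2 = 51/65

Solve πP = π with π_1 + π_2 = 1. From πP = π: π_1 · (1 − 6/7) + π_2 · 4/17 = π_1 ⇒ π_2 · 4/17 = π_1 · 6/7 ⇒ π_2/π_1 = (6/7)/(4/17) = 51/14. Together with π_1 + π_2 = 1:
  π_1 = (4/17)/(6/7 + 4/17) = (4/17)/(130/119) = 14/65,
  π_2 = (6/7)/(6/7 + 4/17) = (6/7)/(130/119) = 51/65.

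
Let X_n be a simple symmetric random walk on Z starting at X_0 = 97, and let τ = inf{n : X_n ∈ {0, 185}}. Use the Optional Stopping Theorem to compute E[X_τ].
E[X_τ] = 97

X_n is a martingale and τ is a bounded-mean stopping time (indeed τ is finite a.s. with bounded expectation since the walk is in a bounded region). By the OST, E[X_τ] = E[X_0] = 97. Equivalently: E[X_τ] = 185 · P(hit 185 first) + 0 · P(hit 0 first) = 185 · (97/185) = 97.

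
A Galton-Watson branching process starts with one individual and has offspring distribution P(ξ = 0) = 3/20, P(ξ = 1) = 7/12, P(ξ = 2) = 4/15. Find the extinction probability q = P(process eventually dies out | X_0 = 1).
q = 9/16

The pgf is f(s) = 3/20 + 7/12·s + 4/15·s². The extinction probability q is the smallest fixed point of f in [0, 1]. Setting s = f(s):
  4/15·s² + (7/12 − 1)·s + 3/20 = 0
  4/15·s² − (3/20 + 4/15)·s + 3/20 = 0
which factors as (s − 1)·(4/15·s − 3/20) = 0, giving roots s = 1 and s = (3/20)/(4/15) = 9/16.
Mean offspring μ = 7/12 + 2·4/15 = 67/60 > 1 (supercritical), so q < 1. The extinction probability is the smaller root: q = (3/20)/(4/15) = 9/16.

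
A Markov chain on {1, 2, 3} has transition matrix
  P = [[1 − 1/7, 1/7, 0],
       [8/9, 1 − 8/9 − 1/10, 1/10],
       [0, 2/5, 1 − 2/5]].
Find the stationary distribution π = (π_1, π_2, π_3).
π = (224/269, 36/269, 9/269)

This is a birth-death chain on three states, which satisfies detailed balance: π_1 · P_{12} = π_2 · P_{21} and π_2 · P_{23} = π_3 · P_{32}.
From π_1 · 1/7 = π_2 · 8/9: π_2/π_1 = (1/7)/(8/9) = 9/56.
From π_2 · 1/10 = π_3 · 2/5: π_3/π_2 = (1/10)/(2/5) = 1/4.
Take π_1 proportional to 1; then unnormalized π = (1, 9/56, 9/224). Normalize by dividing by the sum 269/224:
  π = (224/269, 36/269, 9/269).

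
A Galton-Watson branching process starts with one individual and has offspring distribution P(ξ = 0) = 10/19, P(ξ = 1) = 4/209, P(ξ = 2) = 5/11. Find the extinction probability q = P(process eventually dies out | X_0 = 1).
q = 1

Mean offspring μ = 0·10/19 + 1·4/209 + 2·5/11 = 194/209 ≤ 1. For μ ≤ 1 with offspring not concentrated at 1, the Galton-Watson process goes extinct almost surely, so q = 1.
(Algebraic check: The pgf is f(s) = 10/19 + 4/209·s + 5/11·s². The extinction probability q is the smallest fixed point of f in [0, 1]. Setting s = f(s):
  5/11·s² + (4/209 − 1)·s + 10/19 = 0
  5/11·s² − (10/19 + 5/11)·s + 10/19 = 0
which factors as (s − 1)·(5/11·s − 10/19) = 0, giving roots s = 1 and s = (10/19)/(5/11) = 22/19. Since 22/19 ≥ 1, the smallest root in [0, 1] is s = 1.)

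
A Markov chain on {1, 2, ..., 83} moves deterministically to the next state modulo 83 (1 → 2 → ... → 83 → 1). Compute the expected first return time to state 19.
E[T_19 | X_0 = 19] = 83

The chain cycles deterministically, so starting at state 19 it returns in exactly 83 steps. Equivalently, the stationary distribution is uniform π_j = 1/83 for every state j, so by Kac's formula E[T_19] = 1/π_19 = 83.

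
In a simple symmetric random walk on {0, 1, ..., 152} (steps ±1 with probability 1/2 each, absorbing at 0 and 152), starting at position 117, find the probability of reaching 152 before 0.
P(hit 152 before 0) = 117/152

Let u_k = P(hit 152 before 0 | start at k). Then u_0 = 0, u_152 = 1, and u_k = u_{k-1}/2 + u_{k+1}/2 for 1 ≤ k ≤ 151. This harmonic recurrence is solved by u_k = k/152, giving u_117 = 117/152.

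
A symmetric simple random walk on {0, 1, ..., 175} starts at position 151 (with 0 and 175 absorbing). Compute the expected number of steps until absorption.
E[τ | X_0 = 151] = 3624

Let v_k = E[τ | X_0 = k]. Boundary: v_0 = v_175 = 0. Recurrence: v_k = 1 + (v_{k-1} + v_{k+1})/2 for 1 ≤ k ≤ 174. The particular solution to v_k − (v_{k-1} + v_{k+1})/2 = 1 is v_k = −k^2. Adding homogeneous solution A + B k and matching boundaries gives v_k = k (175 − k). Substituting k = 151: v_151 = 151 · 24 = 3624.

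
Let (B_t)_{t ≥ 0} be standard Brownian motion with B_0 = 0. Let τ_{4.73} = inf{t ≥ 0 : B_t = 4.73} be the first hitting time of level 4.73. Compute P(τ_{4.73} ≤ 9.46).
P(τ_{4.73} ≤ 9.46) = 2(1 − Φ(4.73/√9.46)) = 2(1 − Φ(1.5379)) ≈ 0.1241

By the reflection principle for standard BM, P(τ_b ≤ t) = 2 · P(B_t ≥ b). Since B_t ~ N(0, t), P(B_t ≥ 4.73) = 1 − Φ(4.73/√t) = 1 − Φ(4.73/√9.46) = 1 − Φ(1.5379) ≈ 0.06204. Doubling: P(τ_{4.73} ≤ 9.46) ≈ 2 · 0.06204 = 0.12408 ≈ 0.1241.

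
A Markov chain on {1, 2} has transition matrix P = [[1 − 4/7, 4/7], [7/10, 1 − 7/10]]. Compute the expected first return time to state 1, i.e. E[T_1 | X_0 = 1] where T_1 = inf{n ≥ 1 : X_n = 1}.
E[T_1 | X_0 = 1] = 1/π_1 = 89/49

For an irreducible recurrent Markov chain with stationary distribution π, E[T_i | X_0 = i] = 1/π_i (Kac's formula). Here π_1 = (7/10)/(4/7 + 7/10) = (7/10)/(89/70) = 49/89, so E[T_1 | X_0 = 1] = 1/π_1 = (4/7 + 7/10)/(7/10) = (89/70)/(7/10) = 89/49.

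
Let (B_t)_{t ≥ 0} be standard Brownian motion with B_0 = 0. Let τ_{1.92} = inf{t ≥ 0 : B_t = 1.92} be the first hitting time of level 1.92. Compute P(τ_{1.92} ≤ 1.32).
P(τ_{1.92} ≤ 1.32) = 2(1 − Φ(1.92/√1.32)) = 2(1 − Φ(1.6711)) ≈ 0.0947

By the reflection principle for standard BM, P(τ_b ≤ t) = 2 · P(B_t ≥ b). Since B_t ~ N(0, t), P(B_t ≥ 1.92) = 1 − Φ(1.92/√t) = 1 − Φ(1.92/√1.32) = 1 − Φ(1.6711) ≈ 0.04735. Doubling: P(τ_{1.92} ≤ 1.32) ≈ 2 · 0.04735 = 0.09470 ≈ 0.0947.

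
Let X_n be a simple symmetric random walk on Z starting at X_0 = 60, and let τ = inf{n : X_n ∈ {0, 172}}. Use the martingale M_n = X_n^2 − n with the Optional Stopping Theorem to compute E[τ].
E[τ] = 6720

M_n = X_n^2 − n is a martingale (since E[X_{n+1}^2 | F_n] = X_n^2 + 1). By OST (τ has finite mean in a bounded region), E[M_τ] = E[M_0] = X_0^2 − 0 = 60^2 = 3600. Also E[M_τ] = E[X_τ^2] − E[τ]. The walk exits at 0 or 172, with P(hit 172 first) = 60/172, so E[X_τ^2] = 172^2 · 60/172 + 0 = 10320. Thus E[τ] = E[X_τ^2] − E[M_τ] = 10320 − 3600 = 6720 = 60(172 − 60) = 6720.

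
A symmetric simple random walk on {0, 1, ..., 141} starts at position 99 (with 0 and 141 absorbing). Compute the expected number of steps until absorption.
E[τ | X_0 = 99] = 4158

Let v_k = E[τ | X_0 = k]. Boundary: v_0 = v_141 = 0. Recurrence: v_k = 1 + (v_{k-1} + v_{k+1})/2 for 1 ≤ k ≤ 140. The particular solution to v_k − (v_{k-1} + v_{k+1})/2 = 1 is v_k = −k^2. Adding homogeneous solution A + B k and matching boundaries gives v_k = k (141 − k). Substituting k = 99: v_99 = 99 · 42 = 4158.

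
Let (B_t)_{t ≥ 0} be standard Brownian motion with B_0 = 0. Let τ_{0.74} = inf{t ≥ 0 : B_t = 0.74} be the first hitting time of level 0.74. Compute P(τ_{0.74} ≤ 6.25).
P(τ_{0.74} ≤ 6.25) = 2(1 − Φ(0.74/√6.25)) = 2(1 − Φ(0.2960)) ≈ 0.7672

By the reflection principle for standard BM, P(τ_b ≤ t) = 2 · P(B_t ≥ b). Since B_t ~ N(0, t), P(B_t ≥ 0.74) = 1 − Φ(0.74/√t) = 1 − Φ(0.74/√6.25) = 1 − Φ(0.2960) ≈ 0.38362. Doubling: P(τ_{0.74} ≤ 6.25) ≈ 2 · 0.38362 = 0.76724 ≈ 0.7672.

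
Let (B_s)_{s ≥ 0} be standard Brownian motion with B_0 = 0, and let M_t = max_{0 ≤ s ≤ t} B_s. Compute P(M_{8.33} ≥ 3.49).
P(M_{8.33} ≥ 3.49) = 2·P(B_{8.33} ≥ 3.49) = 2(1 − Φ(3.49/√8.33)) ≈ 0.2266

By the reflection principle for Brownian motion, P(M_t ≥ a) = 2 · P(B_t ≥ a) for a ≥ 0. Since B_t ~ N(0, t), P(B_t ≥ 3.49) = 1 − Φ(3.49/√t) = 1 − Φ(3.49/√8.33) = 1 − Φ(1.2092). So
  P(M_{8.33} ≥ 3.49) = 2(1 − Φ(1.2092)) ≈ 0.2266.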